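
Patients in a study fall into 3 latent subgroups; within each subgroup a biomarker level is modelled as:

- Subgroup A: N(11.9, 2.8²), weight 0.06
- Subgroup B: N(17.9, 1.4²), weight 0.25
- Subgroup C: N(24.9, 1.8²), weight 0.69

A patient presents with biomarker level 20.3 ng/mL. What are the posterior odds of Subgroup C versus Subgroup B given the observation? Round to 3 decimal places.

0.356

Since P(k|x) ∝ π_k f_k(x), the posterior odds are π_i f_i(x) / (π_j f_j(x)).
Normal densities:
  p_A = (1/(2.8·√(2π)))·exp(−(20.3−11.9)²/(2·2.8²)) = 0.142479·exp(-4.50000) = 0.0015828
  p_B = (1/(1.4·√(2π)))·exp(−(20.3−17.9)²/(2·1.4²)) = 0.284959·exp(-1.46939) = 0.0655594
  p_C = (1/(1.8·√(2π)))·exp(−(20.3−24.9)²/(2·1.8²)) = 0.221635·exp(-3.26543) = 0.00846211
0.00583885 / 0.0163899 ≈ 0.356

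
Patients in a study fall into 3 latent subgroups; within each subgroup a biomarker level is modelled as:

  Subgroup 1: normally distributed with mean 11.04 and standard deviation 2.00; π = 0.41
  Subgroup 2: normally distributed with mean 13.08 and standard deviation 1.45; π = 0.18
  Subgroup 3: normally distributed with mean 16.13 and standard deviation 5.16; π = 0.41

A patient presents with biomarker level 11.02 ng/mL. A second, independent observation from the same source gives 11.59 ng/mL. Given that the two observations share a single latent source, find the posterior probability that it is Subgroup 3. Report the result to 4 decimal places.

Apply Bayes' rule: the posterior for each component is proportional to its prior times its likelihood at x.
Since both observations come from the same component, the likelihood for component k is f_k(x₁)·f_k(x₂).
  L_1 = [0.199461] × [0.192069] = 0.0383104
  L_2 = [0.100291] × [0.162274] = 0.0162746
  L_3 = [0.0473479] × [0.0525002] = 0.00248577
Weight by the priors:
  π_1·L_1 = 0.41 × 0.0383104 = 0.0157073
  π_2·L_2 = 0.18 × 0.0162746 = 0.00292943
  π_3·L_3 = 0.41 × 0.00248577 = 0.00101917
Evidence: 0.0157073 + 0.00292943 + 0.00101917 = 0.0196559
P(Subgroup 3 | x₁,x₂) ≈ 0.0519

0.0519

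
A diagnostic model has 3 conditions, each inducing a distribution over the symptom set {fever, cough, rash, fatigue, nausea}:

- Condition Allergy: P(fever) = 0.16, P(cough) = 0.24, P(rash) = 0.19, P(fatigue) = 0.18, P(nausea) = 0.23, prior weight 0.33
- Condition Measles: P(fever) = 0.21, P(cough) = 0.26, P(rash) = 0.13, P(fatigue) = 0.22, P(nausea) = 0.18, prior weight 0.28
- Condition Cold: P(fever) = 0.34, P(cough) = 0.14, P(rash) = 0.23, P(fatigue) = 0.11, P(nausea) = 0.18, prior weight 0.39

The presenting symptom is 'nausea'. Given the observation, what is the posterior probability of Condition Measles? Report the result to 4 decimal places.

0.2565

Posterior ∝ prior × likelihood, so P(k | x) ∝ P(Z=k) f_k(x); normalise over all components.
Evaluate each component's likelihood at the observed value:
  L_Allergy = P(nausea | comp) = 0.23
  L_Measles = P(nausea | comp) = 0.18
  L_Cold = P(nausea | comp) = 0.18
Unnormalised posteriors:
  P(Z=Allergy)·L_Allergy = 0.33 × 0.23 = 0.0759
  P(Z=Measles)·L_Measles = 0.28 × 0.18 = 0.0504
  P(Z=Cold)·L_Cold = 0.39 × 0.18 = 0.0702
Normaliser: 0.0759 + 0.0504 + 0.0702 = 0.1965
Responsibility of Condition Measles: 0.0504 / 0.1965 ≈ 0.2565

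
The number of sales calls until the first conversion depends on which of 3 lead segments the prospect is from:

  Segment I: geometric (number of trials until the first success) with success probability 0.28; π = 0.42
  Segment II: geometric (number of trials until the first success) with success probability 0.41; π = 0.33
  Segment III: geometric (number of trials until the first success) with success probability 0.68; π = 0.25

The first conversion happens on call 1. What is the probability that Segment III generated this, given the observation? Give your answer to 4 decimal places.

0.4020

P(component k | x) = π_k·f_k(x) / marginal(x), where marginal(x) = Σ_j π_j·f_j(x).
Evaluate each component's likelihood at the observed value:
  p_I = 0.28·(1−0.28)^0 = 0.28·1 = 0.28
  p_II = 0.41·(1−0.41)^0 = 0.41·1 = 0.41
  p_III = 0.68·(1−0.68)^0 = 0.68·1 = 0.68
Unnormalised posteriors:
  π_I·p_I = 0.42 × 0.28 = 0.1176
  π_II·p_II = 0.33 × 0.41 = 0.1353
  π_III·p_III = 0.25 × 0.68 = 0.17
Evidence: 0.1176 + 0.1353 + 0.17 = 0.4229
P(Segment III | the observation) ≈ 0.4020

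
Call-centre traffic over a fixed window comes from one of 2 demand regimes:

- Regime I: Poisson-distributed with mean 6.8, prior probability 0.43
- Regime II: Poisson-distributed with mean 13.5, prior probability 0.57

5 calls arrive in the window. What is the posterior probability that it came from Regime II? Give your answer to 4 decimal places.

P(component k | x) = π_k·f_k(x) / marginal(x), where marginal(x) = Σ_j π_j·f_j(x).
Evaluate each component's likelihood at the observed value:
  f_I = e^(−6.8)·6.8^5/5! = 0.134946
  f_II = e^(−13.5)·13.5^5/5! = 0.00512286
Unnormalised posteriors:
  π_I·f_I = 0.43 × 0.134946 = 0.0580269
  π_II·f_II = 0.57 × 0.00512286 = 0.00292003
Normaliser: 0.0580269 + 0.00292003 = 0.0609469
So the posterior for Regime II is 0.00292003 / 0.0609469 ≈ 0.0479.

0.0479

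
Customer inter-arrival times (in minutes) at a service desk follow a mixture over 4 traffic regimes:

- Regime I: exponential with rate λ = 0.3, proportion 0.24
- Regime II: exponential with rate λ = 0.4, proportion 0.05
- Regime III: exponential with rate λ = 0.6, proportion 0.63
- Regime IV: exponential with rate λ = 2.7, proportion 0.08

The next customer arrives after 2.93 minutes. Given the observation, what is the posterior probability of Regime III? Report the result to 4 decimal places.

0.6431

The responsibility of component k is π_k f_k(x) divided by Σ_j π_j f_j(x).
Component likelihoods at x = 2.93 minutes:
  p_I = 0.124559
  p_II = 0.123899
  p_III = 0.103434
  p_IV = 0.000990057
Multiply by the mixture weights:
  π_I·p_I = 0.24 × 0.124559 = 0.0298942
  π_II·p_II = 0.05 × 0.123899 = 0.00619494
  π_III·p_III = 0.63 × 0.103434 = 0.0651632
  π_IV·p_IV = 0.08 × 0.000990057 = 7.92045e-05
Denominator: 0.0298942 + 0.00619494 + 0.0651632 + 7.92045e-05 = 0.101332
So the posterior for Regime III is 0.0651632 / 0.101332 ≈ 0.6431.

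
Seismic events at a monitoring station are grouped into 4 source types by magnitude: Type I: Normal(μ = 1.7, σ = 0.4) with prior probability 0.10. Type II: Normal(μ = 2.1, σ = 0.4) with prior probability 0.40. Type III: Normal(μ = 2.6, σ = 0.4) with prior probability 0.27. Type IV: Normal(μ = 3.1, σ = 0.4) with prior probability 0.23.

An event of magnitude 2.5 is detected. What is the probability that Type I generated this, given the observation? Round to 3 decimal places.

0.023

By Bayes' theorem, P(k | x) = w_k f_k(x) / Σ_j w_j f_j(x).
Evaluate each component's likelihood at the observed value:
  L_I = (1/(0.4·√(2π)))·exp(−(2.5−1.7)²/(2·0.4²)) = 0.997356·exp(-2.00000) = 0.134977
  L_II = (1/(0.4·√(2π)))·exp(−(2.5−2.1)²/(2·0.4²)) = 0.997356·exp(-0.50000) = 0.604927
  L_III = (1/(0.4·√(2π)))·exp(−(2.5−2.6)²/(2·0.4²)) = 0.997356·exp(-0.03125) = 0.96667
  L_IV = (1/(0.4·√(2π)))·exp(−(2.5−3.1)²/(2·0.4²)) = 0.997356·exp(-1.12500) = 0.323794
Prior × likelihood for each component:
  w_I·L_I = 0.10 × 0.134977 = 0.0134977
  w_II·L_II = 0.40 × 0.604927 = 0.241971
  w_III·L_III = 0.27 × 0.96667 = 0.261001
  w_IV·L_IV = 0.23 × 0.323794 = 0.0744726
Evidence: 0.0134977 + 0.241971 + 0.261001 + 0.0744726 = 0.590942
P(Type I | data) = 0.0134977 / 0.590942 ≈ 0.023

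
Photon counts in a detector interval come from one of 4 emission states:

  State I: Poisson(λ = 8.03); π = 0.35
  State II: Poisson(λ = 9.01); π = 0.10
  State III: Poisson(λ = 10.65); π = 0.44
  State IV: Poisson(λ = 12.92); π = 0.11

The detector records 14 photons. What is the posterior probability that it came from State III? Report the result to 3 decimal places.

Apply Bayes' rule: the posterior for each component is proportional to its prior times its likelihood at x.
Poisson probabilities:
  L_I = e^(−8.03)·8.03^14/14! = 0.0173071
  L_II = e^(−9.01)·9.01^14/14! = 0.0325646
  L_III = e^(−10.65)·10.65^14/14! = 0.0656523
  L_IV = e^(−12.92)·12.92^14/14! = 0.101434
Multiply by the mixture weights:
  π_I·L_I = 0.35 × 0.0173071 = 0.00605749
  π_II·L_II = 0.10 × 0.0325646 = 0.00325646
  π_III·L_III = 0.44 × 0.0656523 = 0.028887
  π_IV·L_IV = 0.11 × 0.101434 = 0.0111577
Denominator: 0.00605749 + 0.00325646 + 0.028887 + 0.0111577 = 0.0493587
Responsibility of State III: 0.028887 / 0.0493587 ≈ 0.585

0.585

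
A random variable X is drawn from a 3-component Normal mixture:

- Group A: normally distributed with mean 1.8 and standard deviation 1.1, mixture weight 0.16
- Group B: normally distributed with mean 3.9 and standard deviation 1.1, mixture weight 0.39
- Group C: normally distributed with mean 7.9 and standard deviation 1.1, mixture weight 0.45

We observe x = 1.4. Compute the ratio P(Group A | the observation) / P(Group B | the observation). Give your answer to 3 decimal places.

5.081

The posterior odds equal the prior odds times the likelihood ratio: (π_i/π_j)·(f_i(x)/f_j(x)).
Normal densities:
  L_A = (1/(1.1·√(2π)))·exp(−(1.4−1.8)²/(2·1.1²)) = 0.362675·exp(-0.06612) = 0.339472
  L_B = (1/(1.1·√(2π)))·exp(−(1.4−3.9)²/(2·1.1²)) = 0.362675·exp(-2.58264) = 0.0274087
  L_C = (1/(1.1·√(2π)))·exp(−(1.4−7.9)²/(2·1.1²)) = 0.362675·exp(-17.45868) = 9.49096e-09
Odds = (0.16/0.39) × (0.339472/0.0274087) = 0.410256 × 12.3855 ≈ 5.081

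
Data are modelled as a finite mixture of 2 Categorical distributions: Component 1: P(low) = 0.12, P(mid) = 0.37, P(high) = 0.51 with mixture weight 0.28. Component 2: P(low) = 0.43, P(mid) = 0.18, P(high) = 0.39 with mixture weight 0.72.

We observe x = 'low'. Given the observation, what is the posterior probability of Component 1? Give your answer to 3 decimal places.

By Bayes' theorem, P(k | x) = π_k f_k(x) / Σ_j π_j f_j(x).
Component likelihoods at x = 'low':
  f_1 = 0.12
  f_2 = 0.43
Unnormalised posteriors:
  π_1·f_1 = 0.28 × 0.12 = 0.0336
  π_2·f_2 = 0.72 × 0.43 = 0.3096
Marginal: 0.0336 + 0.3096 = 0.3432
P(Component 1 | data) ≈ 0.098

0.098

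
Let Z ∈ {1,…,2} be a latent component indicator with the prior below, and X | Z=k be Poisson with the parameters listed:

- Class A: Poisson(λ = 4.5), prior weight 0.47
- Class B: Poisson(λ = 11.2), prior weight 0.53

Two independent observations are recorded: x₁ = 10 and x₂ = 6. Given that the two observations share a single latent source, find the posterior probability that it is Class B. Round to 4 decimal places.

0.7874

Apply Bayes' rule: the posterior for each component is proportional to its prior times its likelihood at x.
Since both observations come from the same component, the likelihood for component k is f_k(x₁)·f_k(x₂).
  p_A = [0.0104241] × [0.12812] = 0.00133553
  p_B = [0.117036] × [0.0374867] = 0.00438729
Multiply by the mixture weights:
  π_A·p_A = 0.47 × 0.00133553 = 0.0006277
  π_B·p_B = 0.53 × 0.00438729 = 0.00232526
Normaliser: 0.0006277 + 0.00232526 = 0.00295296
So the posterior for Class B is 0.00232526 / 0.00295296 ≈ 0.7874.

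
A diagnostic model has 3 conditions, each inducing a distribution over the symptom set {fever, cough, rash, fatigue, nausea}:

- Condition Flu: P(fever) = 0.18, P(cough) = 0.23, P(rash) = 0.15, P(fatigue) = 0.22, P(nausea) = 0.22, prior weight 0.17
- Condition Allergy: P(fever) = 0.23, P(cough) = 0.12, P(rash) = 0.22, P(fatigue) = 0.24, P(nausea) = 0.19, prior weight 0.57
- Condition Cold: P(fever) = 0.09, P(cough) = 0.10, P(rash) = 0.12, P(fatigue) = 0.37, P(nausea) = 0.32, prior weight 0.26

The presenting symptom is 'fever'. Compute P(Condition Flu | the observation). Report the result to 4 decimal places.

The responsibility of component k is π_k f_k(x) divided by Σ_j π_j f_j(x).
Component likelihoods at x = 'fever':
  p_Flu = 0.18
  p_Allergy = 0.23
  p_Cold = 0.09
Unnormalised posteriors:
  π_Flu·p_Flu = 0.17 × 0.18 = 0.0306
  π_Allergy·p_Allergy = 0.57 × 0.23 = 0.1311
  π_Cold·p_Cold = 0.26 × 0.09 = 0.0234
Normaliser: 0.0306 + 0.1311 + 0.0234 = 0.1851
Responsibility of Condition Flu: 0.0306 / 0.1851 ≈ 0.1653

0.1653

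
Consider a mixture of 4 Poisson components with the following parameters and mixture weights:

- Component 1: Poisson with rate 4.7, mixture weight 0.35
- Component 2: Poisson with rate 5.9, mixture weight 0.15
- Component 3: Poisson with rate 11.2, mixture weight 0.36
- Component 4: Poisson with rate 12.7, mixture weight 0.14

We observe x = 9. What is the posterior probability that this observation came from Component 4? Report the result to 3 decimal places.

0.150

Apply Bayes' rule: the posterior for each component is proportional to its prior times its likelihood at x.
Poisson probabilities:
  f_1 = e^(−4.7)·4.7^9/9! = 0.02805
  f_2 = e^(−5.9)·5.9^9/9! = 0.0653985
  f_3 = e^(−11.2)·11.2^9/9! = 0.104496
  f_4 = e^(−12.7)·12.7^9/9! = 0.0722654
Multiply by the mixture weights:
  P(Z=1)·f_1 = 0.35 × 0.02805 = 0.00981752
  P(Z=2)·f_2 = 0.15 × 0.0653985 = 0.00980977
  P(Z=3)·f_3 = 0.36 × 0.104496 = 0.0376187
  P(Z=4)·f_4 = 0.14 × 0.0722654 = 0.0101172
Marginal: 0.00981752 + 0.00980977 + 0.0376187 + 0.0101172 = 0.0673631
Responsibility of Component 4: 0.0101172 / 0.0673631 ≈ 0.150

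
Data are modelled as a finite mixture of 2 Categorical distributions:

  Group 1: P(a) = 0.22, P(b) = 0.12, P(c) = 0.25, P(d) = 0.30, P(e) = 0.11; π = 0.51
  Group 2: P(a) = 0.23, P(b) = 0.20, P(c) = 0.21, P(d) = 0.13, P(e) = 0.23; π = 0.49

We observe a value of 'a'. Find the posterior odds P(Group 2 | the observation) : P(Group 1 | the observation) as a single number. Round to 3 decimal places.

The posterior odds equal the prior odds times the likelihood ratio: (π_i/π_j)·(f_i(x)/f_j(x)).
Evaluate each component's likelihood at the observed value:
  f_1 = P(a | comp) = 0.22
  f_2 = P(a | comp) = 0.23
Posterior odds = (π_2·f_2) / (π_1·f_1) = (0.49·0.23) / (0.51·0.22) = 0.1127 / 0.1122 ≈ 1.004

1.004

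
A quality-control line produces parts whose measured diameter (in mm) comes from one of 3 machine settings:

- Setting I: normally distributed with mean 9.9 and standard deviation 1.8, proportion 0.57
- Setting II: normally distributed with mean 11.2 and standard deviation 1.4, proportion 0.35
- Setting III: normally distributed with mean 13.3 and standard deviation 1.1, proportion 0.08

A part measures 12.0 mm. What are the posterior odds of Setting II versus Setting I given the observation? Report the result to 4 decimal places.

Since P(k|x) ∝ π_k f_k(x), the posterior odds are π_i f_i(x) / (π_j f_j(x)).
Component likelihoods at x = 12.0 mm:
  f_I = (1/(1.8·√(2π)))·exp(−(12.0−9.9)²/(2·1.8²)) = 0.221635·exp(-0.68056) = 0.112221
  f_II = (1/(1.4·√(2π)))·exp(−(12.0−11.2)²/(2·1.4²)) = 0.284959·exp(-0.16327) = 0.242034
  f_III = (1/(1.1·√(2π)))·exp(−(12.0−13.3)²/(2·1.1²)) = 0.362675·exp(-0.69835) = 0.180397
0.084712 / 0.0639663 ≈ 1.3243

1.3243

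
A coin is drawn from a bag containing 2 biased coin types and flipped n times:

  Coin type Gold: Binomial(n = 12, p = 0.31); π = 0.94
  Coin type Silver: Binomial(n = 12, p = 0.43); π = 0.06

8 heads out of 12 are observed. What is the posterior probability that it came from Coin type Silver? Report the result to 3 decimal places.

By Bayes' theorem, P(k | x) = π_k f_k(x) / Σ_j π_j f_j(x).
Binomial probabilities:
  p_Gold = 0.00956963
  p_Silver = 0.0610734
Multiply by the mixture weights:
  π_Gold·p_Gold = 0.94 × 0.00956963 = 0.00899545
  π_Silver·p_Silver = 0.06 × 0.0610734 = 0.00366441
Normaliser: 0.00899545 + 0.00366441 = 0.0126599
P(Coin type Silver | the observation) = 0.00366441 / 0.0126599 ≈ 0.289

0.289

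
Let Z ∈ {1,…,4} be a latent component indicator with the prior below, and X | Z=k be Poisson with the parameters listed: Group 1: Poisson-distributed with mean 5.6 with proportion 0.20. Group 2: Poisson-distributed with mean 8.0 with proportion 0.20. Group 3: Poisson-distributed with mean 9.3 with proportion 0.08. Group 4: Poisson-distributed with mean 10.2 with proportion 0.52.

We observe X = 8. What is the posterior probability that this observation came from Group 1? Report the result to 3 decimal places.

0.158

P(component k | x) = P(Z=k)·f_k(x) / marginal(x), where marginal(x) = Σ_j P(Z=j)·f_j(x).
Evaluate each component's likelihood at the observed value:
  p_1 = e^(−5.6)·5.6^8/8! = 0.0887022
  p_2 = e^(−8.0)·8.0^8/8! = 0.139587
  p_3 = e^(−9.3)·9.3^8/8! = 0.126883
  p_4 = e^(−10.2)·10.2^8/8! = 0.108013
Prior × likelihood for each component:
  P(Z=1)·p_1 = 0.20 × 0.0887022 = 0.0177404
  P(Z=2)·p_2 = 0.20 × 0.139587 = 0.0279173
  P(Z=3)·p_3 = 0.08 × 0.126883 = 0.0101507
  P(Z=4)·p_4 = 0.52 × 0.108013 = 0.0561669
Marginal: 0.0177404 + 0.0279173 + 0.0101507 + 0.0561669 = 0.111975
Responsibility of Group 1: 0.0177404 / 0.111975 ≈ 0.158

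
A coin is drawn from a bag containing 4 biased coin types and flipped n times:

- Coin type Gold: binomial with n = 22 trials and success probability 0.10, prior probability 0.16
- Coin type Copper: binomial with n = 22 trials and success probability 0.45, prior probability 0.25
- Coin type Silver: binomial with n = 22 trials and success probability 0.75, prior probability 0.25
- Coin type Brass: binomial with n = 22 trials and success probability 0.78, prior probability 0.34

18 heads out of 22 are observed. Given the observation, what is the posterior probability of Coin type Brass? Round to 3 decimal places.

Posterior ∝ prior × likelihood, so P(k | x) ∝ P(Z=k) f_k(x); normalise over all components.
Binomial probabilities:
  f_Gold = C(22,18)·0.10^18·0.90^4 = 7315·1e-18·0.6561 = 4.79937e-15
  f_Copper = C(22,18)·0.45^18·0.55^4 = 7315·5.72566e-07·0.0915063 = 0.000383257
  f_Silver = C(22,18)·0.75^18·0.25^4 = 7315·0.00563771·0.00390625 = 0.161093
  f_Brass = C(22,18)·0.78^18·0.22^4 = 7315·0.011421·0.00234256 = 0.195708
Weight by the priors:
  P(Z=Gold)·f_Gold = 0.16 × 4.79937e-15 = 7.67899e-16
  P(Z=Copper)·f_Copper = 0.25 × 0.000383257 = 9.58143e-05
  P(Z=Silver)·f_Silver = 0.25 × 0.161093 = 0.0402733
  P(Z=Brass)·f_Brass = 0.34 × 0.195708 = 0.0665406
Normaliser: 7.67899e-16 + 9.58143e-05 + 0.0402733 + 0.0665406 = 0.10691
P(Coin type Brass | the observation) = 0.0665406 / 0.10691 ≈ 0.622

0.622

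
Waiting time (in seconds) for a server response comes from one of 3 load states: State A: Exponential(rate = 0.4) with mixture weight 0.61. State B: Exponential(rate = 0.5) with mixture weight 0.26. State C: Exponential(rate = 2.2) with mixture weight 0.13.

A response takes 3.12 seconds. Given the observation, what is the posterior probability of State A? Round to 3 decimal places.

Posterior ∝ prior × likelihood, so P(k | x) ∝ π_k f_k(x); normalise over all components.
Exponential densities:
  p_A = 0.4·e^(−0.4·3.12) = 0.4·e^(−1.2480) = 0.114831
  p_B = 0.5·e^(−0.5·3.12) = 0.5·e^(−1.5600) = 0.105068
  p_C = 2.2·e^(−2.2·3.12) = 2.2·e^(−6.8640) = 0.0022984
Unnormalised posteriors:
  π_A·p_A = 0.61 × 0.114831 = 0.0700471
  π_B·p_B = 0.26 × 0.105068 = 0.0273177
  π_C·p_C = 0.13 × 0.0022984 = 0.000298792
Sum: 0.0700471 + 0.0273177 + 0.000298792 = 0.0976636
So the posterior for State A is 0.0700471 / 0.0976636 ≈ 0.717.

0.717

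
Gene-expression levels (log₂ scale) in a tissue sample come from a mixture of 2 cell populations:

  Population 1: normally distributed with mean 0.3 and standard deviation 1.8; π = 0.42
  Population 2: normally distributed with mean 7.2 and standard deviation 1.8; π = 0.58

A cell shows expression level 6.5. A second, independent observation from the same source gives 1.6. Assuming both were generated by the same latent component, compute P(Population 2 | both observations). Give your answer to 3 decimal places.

0.832

Posterior ∝ prior × likelihood, so P(k | x) ∝ P(Z=k) f_k(x); normalise over all components.
Since both observations come from the same component, the likelihood for component k is f_k(x₁)·f_k(x₂).
  f_1 = [0.000587976] × [0.170755] = 0.0001004
  f_2 = [0.205493] × [0.00175334] = 0.0003603
Unnormalised posteriors:
  P(Z=1)·f_1 = 0.42 × 0.0001004 = 4.21679e-05
  P(Z=2)·f_2 = 0.58 × 0.0003603 = 0.000208974
Marginal: 4.21679e-05 + 0.000208974 = 0.000251142
P(Population 2 | x) = 0.000208974 / 0.000251142 ≈ 0.832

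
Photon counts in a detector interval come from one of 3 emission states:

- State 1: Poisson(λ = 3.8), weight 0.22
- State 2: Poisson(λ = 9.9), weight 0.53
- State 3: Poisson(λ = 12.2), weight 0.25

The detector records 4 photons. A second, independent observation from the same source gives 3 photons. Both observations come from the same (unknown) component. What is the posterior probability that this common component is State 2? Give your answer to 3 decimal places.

Apply Bayes' rule: the posterior for each component is proportional to its prior times its likelihood at x.
Since both observations come from the same component, the likelihood for component k is f_k(x₁)·f_k(x₂).
  L_1 = [0.194359] × [0.204588] = 0.0397635
  L_2 = [0.0200823] × [0.00811407] = 0.00016295
  L_3 = [0.00464339] × [0.00152242] = 7.06921e-06
Multiply by the mixture weights:
  P(Z=1)·L_1 = 0.22 × 0.0397635 = 0.00874797
  P(Z=2)·L_2 = 0.53 × 0.00016295 = 8.63633e-05
  P(Z=3)·L_3 = 0.25 × 7.06921e-06 = 1.7673e-06
Evidence: 0.00874797 + 8.63633e-05 + 1.7673e-06 = 0.0088361
P(State 2 | x₁,x₂) ≈ 0.010

0.010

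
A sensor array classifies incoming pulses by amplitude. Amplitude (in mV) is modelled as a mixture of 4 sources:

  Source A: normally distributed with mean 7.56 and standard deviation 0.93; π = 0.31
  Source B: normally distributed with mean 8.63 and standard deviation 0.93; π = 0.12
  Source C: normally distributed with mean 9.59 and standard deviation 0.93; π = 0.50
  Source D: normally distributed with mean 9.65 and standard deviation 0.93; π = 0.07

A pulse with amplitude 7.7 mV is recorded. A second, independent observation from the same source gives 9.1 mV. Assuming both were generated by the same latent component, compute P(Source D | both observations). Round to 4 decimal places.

0.0320

Apply Bayes' rule: the posterior for each component is proportional to its prior times its likelihood at x.
Since both observations come from the same component, the likelihood for component k is f_k(x₁)·f_k(x₂).
  p_A = [(1/(0.93·√(2π)))·exp(−(7.7−7.56)²/(2·0.93²)) = 0.428970·exp(-0.01133) = 0.424137] × [0.108893] = 0.0461854
  p_B = [(1/(0.93·√(2π)))·exp(−(7.7−8.63)²/(2·0.93²)) = 0.428970·exp(-0.50000) = 0.260184] × [0.377543] = 0.0982305
  p_C = [(1/(0.93·√(2π)))·exp(−(7.7−9.59)²/(2·0.93²)) = 0.428970·exp(-2.06504) = 0.0543993] × [0.373376] = 0.0203114
  p_D = [(1/(0.93·√(2π)))·exp(−(7.7−9.65)²/(2·0.93²)) = 0.428970·exp(-2.19823) = 0.0476154] × [0.360147] = 0.0171485
Unnormalised posteriors:
  w_A·p_A = 0.31 × 0.0461854 = 0.0143175
  w_B·p_B = 0.12 × 0.0982305 = 0.0117877
  w_C·p_C = 0.50 × 0.0203114 = 0.0101557
  w_D·p_D = 0.07 × 0.0171485 = 0.0012004
Normaliser: 0.0143175 + 0.0117877 + 0.0101557 + 0.0012004 = 0.0374612
P(Source D | data) = 0.0012004 / 0.0374612 ≈ 0.0320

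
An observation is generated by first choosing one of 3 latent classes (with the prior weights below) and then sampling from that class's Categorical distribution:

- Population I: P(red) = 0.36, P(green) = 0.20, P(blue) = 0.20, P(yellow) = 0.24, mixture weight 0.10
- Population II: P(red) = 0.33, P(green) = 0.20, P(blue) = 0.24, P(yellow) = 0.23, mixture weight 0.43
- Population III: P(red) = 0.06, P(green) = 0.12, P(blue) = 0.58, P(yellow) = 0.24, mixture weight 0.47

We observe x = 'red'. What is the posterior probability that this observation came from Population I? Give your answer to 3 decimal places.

0.175

The responsibility of component k is w_k f_k(x) divided by Σ_j w_j f_j(x).
Categorical probabilities:
  p_I = P(red | comp) = 0.36
  p_II = P(red | comp) = 0.33
  p_III = P(red | comp) = 0.06
Weight by the priors:
  w_I·p_I = 0.10 × 0.36 = 0.036
  w_II·p_II = 0.43 × 0.33 = 0.1419
  w_III·p_III = 0.47 × 0.06 = 0.0282
Evidence: 0.036 + 0.1419 + 0.0282 = 0.2061
Responsibility of Population I: 0.036 / 0.2061 ≈ 0.175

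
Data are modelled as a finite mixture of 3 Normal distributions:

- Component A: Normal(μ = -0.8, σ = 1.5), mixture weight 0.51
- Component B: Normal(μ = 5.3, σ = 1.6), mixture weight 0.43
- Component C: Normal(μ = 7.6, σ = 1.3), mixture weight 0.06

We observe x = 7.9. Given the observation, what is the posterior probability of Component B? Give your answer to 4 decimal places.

0.6149

Apply Bayes' rule: the posterior for each component is proportional to its prior times its likelihood at x.
Normal densities:
  p_A = (1/(1.5·√(2π)))·exp(−(7.9−-0.8)²/(2·1.5²)) = 0.265962·exp(-16.82000) = 1.31821e-08
  p_B = (1/(1.6·√(2π)))·exp(−(7.9−5.3)²/(2·1.6²)) = 0.249339·exp(-1.32031) = 0.0665864
  p_C = (1/(1.3·√(2π)))·exp(−(7.9−7.6)²/(2·1.3²)) = 0.306879·exp(-0.02663) = 0.298815
Prior × likelihood for each component:
  π_A·p_A = 0.51 × 1.31821e-08 = 6.72289e-09
  π_B·p_B = 0.43 × 0.0665864 = 0.0286322
  π_C·p_C = 0.06 × 0.298815 = 0.0179289
Marginal: 6.72289e-09 + 0.0286322 + 0.0179289 = 0.0465611
P(Component B | the observation) ≈ 0.6149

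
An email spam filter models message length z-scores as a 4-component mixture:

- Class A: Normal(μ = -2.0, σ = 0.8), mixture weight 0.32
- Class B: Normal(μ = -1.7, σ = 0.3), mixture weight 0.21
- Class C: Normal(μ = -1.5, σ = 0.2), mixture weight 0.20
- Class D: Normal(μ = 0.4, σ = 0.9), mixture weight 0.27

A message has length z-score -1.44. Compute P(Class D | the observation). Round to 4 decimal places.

0.0208

The responsibility of component k is w_k f_k(x) divided by Σ_j w_j f_j(x).
Component likelihoods at x = -1.44:
  f_A = 0.390317
  f_B = 0.913455
  f_C = 1.90694
  f_D = 0.0548335
Prior × likelihood for each component:
  w_A·f_A = 0.32 × 0.390317 = 0.124902
  w_B·f_B = 0.21 × 0.913455 = 0.191826
  w_C·f_C = 0.20 × 1.90694 = 0.381388
  w_D·f_D = 0.27 × 0.0548335 = 0.014805
Normaliser: 0.124902 + 0.191826 + 0.381388 + 0.014805 = 0.71292
P(Class D | the observation) ≈ 0.0208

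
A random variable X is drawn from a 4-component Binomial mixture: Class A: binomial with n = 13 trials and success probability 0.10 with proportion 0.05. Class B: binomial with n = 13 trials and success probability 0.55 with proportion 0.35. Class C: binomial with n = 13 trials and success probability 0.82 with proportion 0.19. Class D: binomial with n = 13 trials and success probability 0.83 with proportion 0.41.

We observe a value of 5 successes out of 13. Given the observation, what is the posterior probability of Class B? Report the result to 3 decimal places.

The responsibility of component k is π_k f_k(x) divided by Σ_j π_j f_j(x).
Binomial probabilities:
  f_A = C(13,5)·0.10^5·0.90^8 = 1287·1e-05·0.430467 = 0.00554011
  f_B = C(13,5)·0.55^5·0.45^8 = 1287·0.0503284·0.00168151 = 0.108916
  f_C = C(13,5)·0.82^5·0.18^8 = 1287·0.37074·1.102e-06 = 0.000525809
  f_D = C(13,5)·0.83^5·0.17^8 = 1287·0.393904·6.97576e-07 = 0.000353639
Prior × likelihood for each component:
  π_A·f_A = 0.05 × 0.00554011 = 0.000277006
  π_B·f_B = 0.35 × 0.108916 = 0.0381206
  π_C·f_C = 0.19 × 0.000525809 = 9.99037e-05
  π_D·f_D = 0.41 × 0.000353639 = 0.000144992
Sum: 0.000277006 + 0.0381206 + 9.99037e-05 + 0.000144992 = 0.0386425
Responsibility of Class B: 0.0381206 / 0.0386425 ≈ 0.986

0.986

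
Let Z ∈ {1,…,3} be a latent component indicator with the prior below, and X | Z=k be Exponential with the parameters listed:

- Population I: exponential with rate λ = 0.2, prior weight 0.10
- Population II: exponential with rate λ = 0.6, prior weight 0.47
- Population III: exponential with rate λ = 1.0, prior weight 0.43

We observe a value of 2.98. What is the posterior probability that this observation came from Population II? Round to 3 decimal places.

P(component k | x) = π_k·f_k(x) / marginal(x), where marginal(x) = Σ_j π_j·f_j(x).
Evaluate each component's likelihood at the observed value:
  f_I = 0.110202
  f_II = 0.100377
  f_III = 0.0507928
Unnormalised posteriors:
  π_I·f_I = 0.10 × 0.110202 = 0.0110202
  π_II·f_II = 0.47 × 0.100377 = 0.047177
  π_III·f_III = 0.43 × 0.0507928 = 0.0218409
Evidence: 0.0110202 + 0.047177 + 0.0218409 = 0.0800382
P(Population II | x) = 0.047177 / 0.0800382 ≈ 0.589

0.589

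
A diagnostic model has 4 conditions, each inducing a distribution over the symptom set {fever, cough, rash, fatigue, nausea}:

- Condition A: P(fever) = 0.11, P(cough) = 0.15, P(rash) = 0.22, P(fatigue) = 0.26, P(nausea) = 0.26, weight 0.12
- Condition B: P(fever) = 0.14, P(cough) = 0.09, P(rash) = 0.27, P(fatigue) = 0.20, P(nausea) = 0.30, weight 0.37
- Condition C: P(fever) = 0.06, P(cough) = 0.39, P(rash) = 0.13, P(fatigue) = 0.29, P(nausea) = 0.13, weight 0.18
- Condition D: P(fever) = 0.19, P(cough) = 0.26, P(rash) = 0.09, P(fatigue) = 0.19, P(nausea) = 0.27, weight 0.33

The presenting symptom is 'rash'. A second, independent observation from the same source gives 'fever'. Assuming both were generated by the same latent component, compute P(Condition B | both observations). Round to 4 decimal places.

Posterior ∝ prior × likelihood, so P(k | x) ∝ π_k f_k(x); normalise over all components.
Since both observations come from the same component, the likelihood for component k is f_k(x₁)·f_k(x₂).
  f_A = [P(rash | comp) = 0.22] × [0.11] = 0.0242
  f_B = [P(rash | comp) = 0.27] × [0.14] = 0.0378
  f_C = [P(rash | comp) = 0.13] × [0.06] = 0.0078
  f_D = [P(rash | comp) = 0.09] × [0.19] = 0.0171
Weight by the priors:
  π_A·f_A = 0.12 × 0.0242 = 0.002904
  π_B·f_B = 0.37 × 0.0378 = 0.013986
  π_C·f_C = 0.18 × 0.0078 = 0.001404
  π_D·f_D = 0.33 × 0.0171 = 0.005643
Normaliser: 0.002904 + 0.013986 + 0.001404 + 0.005643 = 0.023937
Responsibility of Condition B: 0.013986 / 0.023937 ≈ 0.5843

0.5843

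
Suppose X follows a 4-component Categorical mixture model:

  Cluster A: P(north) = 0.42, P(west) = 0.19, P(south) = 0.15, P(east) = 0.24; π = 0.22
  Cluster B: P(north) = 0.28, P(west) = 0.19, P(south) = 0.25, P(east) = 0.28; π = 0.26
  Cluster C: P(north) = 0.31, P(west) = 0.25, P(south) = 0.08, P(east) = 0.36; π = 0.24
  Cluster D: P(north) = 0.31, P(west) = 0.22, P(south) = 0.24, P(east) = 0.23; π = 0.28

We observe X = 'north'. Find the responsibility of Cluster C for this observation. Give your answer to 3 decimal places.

Apply Bayes' rule: the posterior for each component is proportional to its prior times its likelihood at x.
Categorical probabilities:
  L_A = 0.42
  L_B = 0.28
  L_C = 0.31
  L_D = 0.31
Weight by the priors:
  P(Z=A)·L_A = 0.22 × 0.42 = 0.0924
  P(Z=B)·L_B = 0.26 × 0.28 = 0.0728
  P(Z=C)·L_C = 0.24 × 0.31 = 0.0744
  P(Z=D)·L_D = 0.28 × 0.31 = 0.0868
Normaliser: 0.0924 + 0.0728 + 0.0744 + 0.0868 = 0.3264
P(Cluster C | 'north') = 0.0744 / 0.3264 ≈ 0.228

0.228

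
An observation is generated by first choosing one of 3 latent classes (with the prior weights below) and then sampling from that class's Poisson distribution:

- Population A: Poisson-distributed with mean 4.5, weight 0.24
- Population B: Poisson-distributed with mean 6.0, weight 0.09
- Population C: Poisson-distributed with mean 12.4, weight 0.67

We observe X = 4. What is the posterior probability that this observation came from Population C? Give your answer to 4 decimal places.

0.0451

Posterior ∝ prior × likelihood, so P(k | x) ∝ π_k f_k(x); normalise over all components.
Poisson probabilities:
  p_A = e^(−4.5)·4.5^4/4! = 0.189808
  p_B = e^(−6.0)·6.0^4/4! = 0.133853
  p_C = e^(−12.4)·12.4^4/4! = 0.00405718
Prior × likelihood for each component:
  π_A·p_A = 0.24 × 0.189808 = 0.0455538
  π_B·p_B = 0.09 × 0.133853 = 0.0120467
  π_C·p_C = 0.67 × 0.00405718 = 0.00271831
Denominator: 0.0455538 + 0.0120467 + 0.00271831 = 0.0603189
Responsibility of Population C: 0.00271831 / 0.0603189 ≈ 0.0451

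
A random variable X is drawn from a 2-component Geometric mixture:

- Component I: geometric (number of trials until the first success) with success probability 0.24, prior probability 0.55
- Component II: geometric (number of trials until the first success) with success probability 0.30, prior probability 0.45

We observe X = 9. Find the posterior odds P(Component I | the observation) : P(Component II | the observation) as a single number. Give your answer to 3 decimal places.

The posterior odds equal the prior odds times the likelihood ratio: (π_i/π_j)·(f_i(x)/f_j(x)).
Component likelihoods at x = 9:
  f_I = 0.24·(1−0.24)^8 = 0.24·0.111303 = 0.0267128
  f_II = 0.30·(1−0.30)^8 = 0.30·0.057648 = 0.0172944
Odds = (0.55/0.45) × (0.0267128/0.0172944) = 1.22222 × 1.54459 ≈ 1.888

1.888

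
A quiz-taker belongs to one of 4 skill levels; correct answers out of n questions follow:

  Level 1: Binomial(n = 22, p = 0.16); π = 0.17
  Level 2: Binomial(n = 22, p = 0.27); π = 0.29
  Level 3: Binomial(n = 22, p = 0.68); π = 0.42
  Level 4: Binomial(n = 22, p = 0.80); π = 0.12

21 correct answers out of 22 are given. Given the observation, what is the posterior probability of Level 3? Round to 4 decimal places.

0.1558

Posterior ∝ prior × likelihood, so P(k | x) ∝ π_k f_k(x); normalise over all components.
Component likelihoods at x = 21 correct answers out of 22:
  f_1 = C(22,21)·0.16^21·0.84^1 = 22·1.93428e-17·0.84 = 3.57455e-16
  f_2 = C(22,21)·0.27^21·0.73^1 = 22·1.14456e-12·0.73 = 1.83817e-11
  f_3 = C(22,21)·0.68^21·0.32^1 = 22·0.00030387·0.32 = 0.00213924
  f_4 = C(22,21)·0.80^21·0.20^1 = 22·0.00922337·0.2 = 0.0405828
Multiply by the mixture weights:
  π_1·f_1 = 0.17 × 3.57455e-16 = 6.07674e-17
  π_2·f_2 = 0.29 × 1.83817e-11 = 5.33068e-12
  π_3·f_3 = 0.42 × 0.00213924 = 0.000898481
  π_4·f_4 = 0.12 × 0.0405828 = 0.00486994
Evidence: 6.07674e-17 + 5.33068e-12 + 0.000898481 + 0.00486994 = 0.00576842
Responsibility of Level 3: 0.000898481 / 0.00576842 ≈ 0.1558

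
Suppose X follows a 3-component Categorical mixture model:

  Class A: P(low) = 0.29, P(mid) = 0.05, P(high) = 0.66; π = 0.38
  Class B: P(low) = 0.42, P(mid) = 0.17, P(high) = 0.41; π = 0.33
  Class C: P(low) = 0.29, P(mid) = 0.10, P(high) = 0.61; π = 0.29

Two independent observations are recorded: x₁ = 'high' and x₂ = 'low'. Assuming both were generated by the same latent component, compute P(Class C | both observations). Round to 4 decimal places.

Apply Bayes' rule: the posterior for each component is proportional to its prior times its likelihood at x.
Since both observations come from the same component, the likelihood for component k is f_k(x₁)·f_k(x₂).
  p_A = [0.66] × [0.29] = 0.1914
  p_B = [0.41] × [0.42] = 0.1722
  p_C = [0.61] × [0.29] = 0.1769
Unnormalised posteriors:
  π_A·p_A = 0.38 × 0.1914 = 0.072732
  π_B·p_B = 0.33 × 0.1722 = 0.056826
  π_C·p_C = 0.29 × 0.1769 = 0.051301
Marginal: 0.072732 + 0.056826 + 0.051301 = 0.180859
So the posterior for Class C is 0.051301 / 0.180859 ≈ 0.2837.

0.2837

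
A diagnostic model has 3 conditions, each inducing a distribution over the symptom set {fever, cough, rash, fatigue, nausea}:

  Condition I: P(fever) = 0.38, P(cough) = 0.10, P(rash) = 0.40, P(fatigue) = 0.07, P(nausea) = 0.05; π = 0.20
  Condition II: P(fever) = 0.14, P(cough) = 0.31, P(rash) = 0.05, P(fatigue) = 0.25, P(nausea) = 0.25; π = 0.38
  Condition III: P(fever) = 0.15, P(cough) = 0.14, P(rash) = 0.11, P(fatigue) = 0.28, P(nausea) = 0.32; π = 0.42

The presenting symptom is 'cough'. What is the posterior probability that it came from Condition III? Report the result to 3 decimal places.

0.299

P(component k | x) = π_k·f_k(x) / marginal(x), where marginal(x) = Σ_j π_j·f_j(x).
Categorical probabilities:
  L_I = P(cough | comp) = 0.10
  L_II = P(cough | comp) = 0.31
  L_III = P(cough | comp) = 0.14
Multiply by the mixture weights:
  π_I·L_I = 0.20 × 0.1 = 0.02
  π_II·L_II = 0.38 × 0.31 = 0.1178
  π_III·L_III = 0.42 × 0.14 = 0.0588
Denominator: 0.02 + 0.1178 + 0.0588 = 0.1966
P(Condition III | data) = 0.0588 / 0.1966 ≈ 0.299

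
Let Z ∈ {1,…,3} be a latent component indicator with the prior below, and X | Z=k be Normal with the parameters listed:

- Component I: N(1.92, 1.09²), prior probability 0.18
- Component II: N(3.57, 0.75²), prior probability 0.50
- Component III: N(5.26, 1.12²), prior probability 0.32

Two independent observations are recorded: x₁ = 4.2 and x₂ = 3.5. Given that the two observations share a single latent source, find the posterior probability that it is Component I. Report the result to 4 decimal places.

0.0088

Apply Bayes' rule: the posterior for each component is proportional to its prior times its likelihood at x.
Since both observations come from the same component, the likelihood for component k is f_k(x₁)·f_k(x₂).
  p_I = [(1/(1.09·√(2π)))·exp(−(4.2−1.92)²/(2·1.09²)) = 0.366002·exp(-2.18769) = 0.0410563] × [0.128003] = 0.00525533
  p_II = [(1/(0.75·√(2π)))·exp(−(4.2−3.57)²/(2·0.75²)) = 0.531923·exp(-0.35280) = 0.373792] × [0.529611] = 0.197964
  p_III = [(1/(1.12·√(2π)))·exp(−(4.2−5.26)²/(2·1.12²)) = 0.356198·exp(-0.44786) = 0.227608] × [0.103627] = 0.0235862
Multiply by the mixture weights:
  π_I·p_I = 0.18 × 0.00525533 = 0.00094596
  π_II·p_II = 0.50 × 0.197964 = 0.0989822
  π_III·p_III = 0.32 × 0.0235862 = 0.0075476
Normaliser: 0.00094596 + 0.0989822 + 0.0075476 = 0.107476
P(Component I | x₁, x₂) ≈ 0.0088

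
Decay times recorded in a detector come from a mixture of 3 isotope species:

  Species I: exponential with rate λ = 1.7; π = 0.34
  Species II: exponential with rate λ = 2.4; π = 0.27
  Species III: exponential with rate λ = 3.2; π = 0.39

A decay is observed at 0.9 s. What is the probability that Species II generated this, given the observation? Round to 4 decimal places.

Posterior ∝ prior × likelihood, so P(k | x) ∝ π_k f_k(x); normalise over all components.
Exponential densities:
  L_I = 0.368111
  L_II = 0.27678
  L_III = 0.179631
Unnormalised posteriors:
  π_I·L_I = 0.34 × 0.368111 = 0.125158
  π_II·L_II = 0.27 × 0.27678 = 0.0747307
  π_III·L_III = 0.39 × 0.179631 = 0.0700562
Evidence: 0.125158 + 0.0747307 + 0.0700562 = 0.269944
Responsibility of Species II: 0.0747307 / 0.269944 ≈ 0.2768

0.2768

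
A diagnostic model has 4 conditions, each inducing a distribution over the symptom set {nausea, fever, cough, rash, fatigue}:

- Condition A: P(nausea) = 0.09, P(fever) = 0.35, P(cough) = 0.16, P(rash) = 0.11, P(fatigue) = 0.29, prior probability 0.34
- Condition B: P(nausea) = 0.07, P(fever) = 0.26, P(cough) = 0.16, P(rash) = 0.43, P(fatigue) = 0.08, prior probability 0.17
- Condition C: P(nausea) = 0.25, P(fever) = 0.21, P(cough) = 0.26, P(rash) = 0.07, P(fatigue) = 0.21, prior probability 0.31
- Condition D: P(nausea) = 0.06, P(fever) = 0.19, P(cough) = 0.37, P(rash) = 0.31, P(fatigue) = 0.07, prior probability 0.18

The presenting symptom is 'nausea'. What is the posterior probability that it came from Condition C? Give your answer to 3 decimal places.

0.593

Posterior ∝ prior × likelihood, so P(k | x) ∝ w_k f_k(x); normalise over all components.
Component likelihoods at x = 'nausea':
  p_A = 0.09
  p_B = 0.07
  p_C = 0.25
  p_D = 0.06
Weight by the priors:
  w_A·p_A = 0.34 × 0.09 = 0.0306
  w_B·p_B = 0.17 × 0.07 = 0.0119
  w_C·p_C = 0.31 × 0.25 = 0.0775
  w_D·p_D = 0.18 × 0.06 = 0.0108
Normaliser: 0.0306 + 0.0119 + 0.0775 + 0.0108 = 0.1308
Responsibility of Condition C: 0.0775 / 0.1308 ≈ 0.593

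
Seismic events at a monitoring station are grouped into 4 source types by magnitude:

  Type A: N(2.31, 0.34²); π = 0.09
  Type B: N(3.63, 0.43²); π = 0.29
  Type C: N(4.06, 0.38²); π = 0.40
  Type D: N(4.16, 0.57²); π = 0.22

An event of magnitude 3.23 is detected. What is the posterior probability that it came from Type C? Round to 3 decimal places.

By Bayes' theorem, P(k | x) = π_k f_k(x) / Σ_j π_j f_j(x).
Normal densities:
  L_A = 0.0301663
  L_B = 0.601918
  L_C = 0.096642
  L_D = 0.184918
Multiply by the mixture weights:
  π_A·L_A = 0.09 × 0.0301663 = 0.00271497
  π_B·L_B = 0.29 × 0.601918 = 0.174556
  π_C·L_C = 0.40 × 0.096642 = 0.0386568
  π_D·L_D = 0.22 × 0.184918 = 0.0406819
Denominator: 0.00271497 + 0.174556 + 0.0386568 + 0.0406819 = 0.25661
P(Type C | x) = 0.0386568 / 0.25661 ≈ 0.151

0.151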